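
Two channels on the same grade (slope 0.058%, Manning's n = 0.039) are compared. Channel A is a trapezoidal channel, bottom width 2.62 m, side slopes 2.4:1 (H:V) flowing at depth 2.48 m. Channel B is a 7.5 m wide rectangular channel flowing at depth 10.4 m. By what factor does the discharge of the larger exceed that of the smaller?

5.85

Channel A: With bottom width b = 2.62 m and side slope z = 2.4: A = (b + zy)y = (2.62 + 2.4×2.48)×2.48 = 21.26 m²; P = b + 2y√(1+z²) = 2.62 + 2×2.48×2.6 = 15.52 m. Hydraulic radius R = A/P = 21.26/15.52 = 1.37 m. Q_A = (1/0.039)·21.26·1.37^(2/3)·√0.00058 = 16.19 m³/s.
Channel B: Flow area A = b·y = 7.5 × 10.4 = 78 m². Wetted perimeter P = b + 2y = 7.5 + 2×10.4 = 28.3 m. Hydraulic radius R = A/P = 78/28.3 = 2.756 m. Q_B = (1/0.039)·78·2.756^(2/3)·√0.00058 = 94.69 m³/s.
The larger discharge is 94.69 m³/s and the smaller is 16.19 m³/s; the ratio is 5.85.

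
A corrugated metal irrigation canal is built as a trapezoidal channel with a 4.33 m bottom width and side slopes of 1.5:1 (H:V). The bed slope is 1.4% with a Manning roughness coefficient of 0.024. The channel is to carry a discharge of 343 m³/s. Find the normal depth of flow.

Manning's equation rearranged: A R^(2/3) = nQ / (1·√S) = 0.024 × 343 / (√0.014) = 69.57.
At y = 3.49 m: A R^(2/3) = 52.52 — low.
At y = 5.07 m: A R^(2/3) = 116.6 — high.
At y = 3.99 m: A R^(2/3) = 69.6 — ≈ 69.57.

y_n = 3.99 m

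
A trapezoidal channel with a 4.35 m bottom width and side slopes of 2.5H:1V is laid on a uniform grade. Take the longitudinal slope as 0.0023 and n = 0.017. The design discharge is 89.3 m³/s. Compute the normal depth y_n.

y_n = 2.4 m

Manning's equation rearranged: A R^(2/3) = nQ / (1·√S) = 0.017 × 89.3 / (√0.0023) = 31.65.
Trying y = 1.79 m: A R^(2/3) = 17.13 — too small.
Trying y = 2.4 m: A R^(2/3) = 31.65 — close enough.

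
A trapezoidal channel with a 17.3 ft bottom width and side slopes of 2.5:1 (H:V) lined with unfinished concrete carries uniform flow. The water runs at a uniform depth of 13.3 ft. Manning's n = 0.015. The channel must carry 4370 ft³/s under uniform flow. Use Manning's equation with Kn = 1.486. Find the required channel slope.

With bottom width b = 17.3 ft and side slope z = 2.5: A = (b + zy)y = (17.3 + 2.5×13.3)×13.3 = 672.3 ft²; P = b + 2y√(1+z²) = 17.3 + 2×13.3×2.693 = 88.92 ft.
Hydraulic radius R = A/P = 672.3/88.92 = 7.561 ft.
From Manning's equation, S = [nQ / (1.486 A R^(2/3))]² = [0.015 × 4370 / (1.486 × 672.3 × 7.561^(2/3))]² = 0.00029.

S = 0.00029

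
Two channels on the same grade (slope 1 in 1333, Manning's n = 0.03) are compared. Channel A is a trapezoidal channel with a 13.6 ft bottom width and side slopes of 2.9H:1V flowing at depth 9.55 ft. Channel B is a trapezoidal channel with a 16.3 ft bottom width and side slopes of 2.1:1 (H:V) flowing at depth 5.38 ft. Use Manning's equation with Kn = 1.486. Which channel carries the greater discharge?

channel A

Channel A: With bottom width b = 13.6 ft and side slope z = 2.9: A = (b + zy)y = (13.6 + 2.9×9.55)×9.55 = 394.4 ft²; P = b + 2y√(1+z²) = 13.6 + 2×9.55×3.068 = 72.19 ft. Hydraulic radius R = A/P = 394.4/72.19 = 5.463 ft. Q_A = (1.486/0.03)·394.4·5.463^(2/3)·√0.0007502 = 1660 ft³/s.
Channel B: With bottom width b = 16.3 ft and side slope z = 2.1: A = (b + zy)y = (16.3 + 2.1×5.38)×5.38 = 148.5 ft²; P = b + 2y√(1+z²) = 16.3 + 2×5.38×2.326 = 41.33 ft. Hydraulic radius R = A/P = 148.5/41.33 = 3.593 ft. Q_B = (1.486/0.03)·148.5·3.593^(2/3)·√0.0007502 = 472.5 ft³/s.
Q_A = 1660 ft³/s vs Q_B = 472.5 ft³/s, so channel A carries more.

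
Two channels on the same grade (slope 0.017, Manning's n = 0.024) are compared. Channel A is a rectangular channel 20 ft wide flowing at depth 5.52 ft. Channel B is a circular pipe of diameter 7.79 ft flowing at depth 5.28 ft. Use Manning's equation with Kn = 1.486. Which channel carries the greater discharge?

Channel A: Flow area A = b·y = 20 × 5.52 = 110.4 ft². Wetted perimeter P = b + 2y = 20 + 2×5.52 = 31.04 ft. Hydraulic radius R = A/P = 110.4/31.04 = 3.557 ft. Q_A = (1.486/0.024)·110.4·3.557^(2/3)·√0.017 = 2077 ft³/s.
Channel B: For a circular section of diameter D = 7.79 ft at depth y = 5.28 ft, the central angle is θ = 2 arccos(1 − 2y/D) = 3.869 rad. Then A = (D²/8)(θ − sin θ) = 34.39 ft² and P = Dθ/2 = 15.07 ft. Hydraulic radius R = A/P = 34.39/15.07 = 2.282 ft. Q_B = (1.486/0.024)·34.39·2.282^(2/3)·√0.017 = 481.2 ft³/s.
Q_A = 2077 ft³/s vs Q_B = 481.2 ft³/s, so channel A carries more.

channel A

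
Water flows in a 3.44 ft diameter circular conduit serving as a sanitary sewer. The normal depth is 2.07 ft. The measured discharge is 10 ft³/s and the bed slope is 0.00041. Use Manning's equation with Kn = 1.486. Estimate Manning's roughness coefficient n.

For a circular section of diameter D = 3.44 ft at depth y = 2.07 ft, the central angle is θ = 2 arccos(1 − 2y/D) = 3.551 rad. Then A = (D²/8)(θ − sin θ) = 5.843 ft² and P = Dθ/2 = 6.108 ft.
Hydraulic radius R = A/P = 5.843/6.108 = 0.9565 ft.
Rearranging Manning's equation: n = (1.486/Q) A R^(2/3) S^(1/2) = (1.486/10) × 5.843 × 0.9565^(2/3) × √0.00041 = 0.0171.

n = 0.0171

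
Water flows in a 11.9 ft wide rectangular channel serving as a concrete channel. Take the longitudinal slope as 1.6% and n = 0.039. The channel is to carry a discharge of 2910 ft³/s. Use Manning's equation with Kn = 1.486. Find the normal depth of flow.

Manning's equation rearranged: A R^(2/3) = nQ / (1.486·√S) = 0.039 × 2910 / (1.486 × √0.016) = 603.8.
Try y = 16 ft: A R^(2/3) = 506.4 — too small.
Try y = 18.6 ft: A R^(2/3) = 604 — matches.

y_n = 18.6 ft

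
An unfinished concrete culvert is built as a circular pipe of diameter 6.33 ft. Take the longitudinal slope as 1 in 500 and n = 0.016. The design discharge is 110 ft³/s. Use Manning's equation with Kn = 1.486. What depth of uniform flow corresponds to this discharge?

y_n = 3.61 ft

Manning's equation rearranged: A R^(2/3) = nQ / (1.486·√S) = 0.016 × 110 / (1.486 × √0.002) = 26.48.
Trying y = 2.79 ft: A R^(2/3) = 17.16 — too small.
Trying y = 4.22 ft: A R^(2/3) = 33.5 — too large.
Trying y = 3.61 ft: A R^(2/3) = 26.53 — close enough.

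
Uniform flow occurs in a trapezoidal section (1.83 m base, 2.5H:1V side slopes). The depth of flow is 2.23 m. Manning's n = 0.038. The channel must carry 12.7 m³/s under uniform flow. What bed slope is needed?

With bottom width b = 1.83 m and side slope z = 2.5: A = (b + zy)y = (1.83 + 2.5×2.23)×2.23 = 16.51 m²; P = b + 2y√(1+z²) = 1.83 + 2×2.23×2.693 = 13.84 m.
Hydraulic radius R = A/P = 16.51/13.84 = 1.193 m.
From Manning's equation, S = [nQ / (1 A R^(2/3))]² = [0.038 × 12.7 / (1 × 16.51 × 1.193^(2/3))]² = 0.000675.

S = 0.000675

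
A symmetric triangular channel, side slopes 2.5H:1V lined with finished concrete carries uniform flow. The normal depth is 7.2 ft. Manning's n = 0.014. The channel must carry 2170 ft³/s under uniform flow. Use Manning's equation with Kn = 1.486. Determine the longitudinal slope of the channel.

S = 0.00498

For a triangular section with side slope z = 2.5: A = zy² = 2.5×7.2² = 129.6 ft²; P = 2y√(1+z²) = 2×7.2×2.693 = 38.77 ft.
Hydraulic radius R = A/P = 129.6/38.77 = 3.343 ft.
From Manning's equation, S = [nQ / (1.486 A R^(2/3))]² = [0.014 × 2170 / (1.486 × 129.6 × 3.343^(2/3))]² = 0.00498.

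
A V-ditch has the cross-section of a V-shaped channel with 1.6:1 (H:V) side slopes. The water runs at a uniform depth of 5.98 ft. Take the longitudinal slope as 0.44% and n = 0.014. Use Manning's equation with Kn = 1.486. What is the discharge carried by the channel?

For a triangular section with side slope z = 1.6: A = zy² = 1.6×5.98² = 57.22 ft²; P = 2y√(1+z²) = 2×5.98×1.887 = 22.57 ft.
Hydraulic radius R = A/P = 57.22/22.57 = 2.536 ft.
Manning's equation: Q = (1.486/n) A R^(2/3) S^(1/2) = (1.486/0.014) × 57.22 × 2.536^(2/3) × 0.0044^(1/2) = 749 ft³/s.

Q = 749 ft³/s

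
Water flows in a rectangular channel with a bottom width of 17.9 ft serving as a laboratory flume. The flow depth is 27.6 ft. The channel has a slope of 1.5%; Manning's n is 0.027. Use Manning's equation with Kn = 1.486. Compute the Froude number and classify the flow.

subcritical

Flow area A = b·y = 17.9 × 27.6 = 494 ft². Wetted perimeter P = b + 2y = 17.9 + 2×27.6 = 73.1 ft.
Hydraulic radius R = A/P = 494/73.1 = 6.758 ft.
V = (1.486/n) R^(2/3) √S = (1.486/0.027) × 6.758^(2/3) × √0.015 = 24.1 ft/s. Hydraulic depth D_h = A/T = 494/17.9 = 27.6 ft.
Froude number Fr = V/√(g·D_h) = 24.1/√(32.2×27.6) = 0.808, which is less than 1, so the flow is subcritical.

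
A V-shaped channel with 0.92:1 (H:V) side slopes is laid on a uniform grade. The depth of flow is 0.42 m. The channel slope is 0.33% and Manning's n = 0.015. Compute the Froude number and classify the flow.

subcritical

For a triangular section with side slope z = 0.92: A = zy² = 0.92×0.42² = 0.1623 m²; P = 2y√(1+z²) = 2×0.42×1.359 = 1.141 m.
Hydraulic radius R = A/P = 0.1623/1.141 = 0.1422 m.
V = (1/n) R^(2/3) √S = (1/0.015) × 0.1422^(2/3) × √0.0033 = 1.043 m/s. Hydraulic depth D_h = A/T = 0.1623/0.7728 = 0.21 m.
Froude number Fr = V/√(g·D_h) = 1.043/√(9.81×0.21) = 0.727, which is less than 1, so the flow is subcritical.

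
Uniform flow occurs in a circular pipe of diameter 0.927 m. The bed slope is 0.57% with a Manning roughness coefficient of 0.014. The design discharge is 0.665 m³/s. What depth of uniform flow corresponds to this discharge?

Manning's equation rearranged: A R^(2/3) = nQ / (1·√S) = 0.014 × 0.665 / (√0.0057) = 0.1233.
Trying y = 0.551 m: A R^(2/3) = 0.1686 — too large.
Trying y = 0.321 m: A R^(2/3) = 0.06562 — too small.
Trying y = 0.455 m: A R^(2/3) = 0.1234 — ≈ 0.1233.

y_n = 0.455 m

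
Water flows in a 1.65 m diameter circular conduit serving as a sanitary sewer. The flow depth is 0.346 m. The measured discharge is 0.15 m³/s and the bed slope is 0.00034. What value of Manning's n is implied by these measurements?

n = 0.014

For a circular section of diameter D = 1.65 m at depth y = 0.346 m, the central angle is θ = 2 arccos(1 − 2y/D) = 1.903 rad. Then A = (D²/8)(θ − sin θ) = 0.3257 m² and P = Dθ/2 = 1.57 m.
Hydraulic radius R = A/P = 0.3257/1.57 = 0.2075 m.
Rearranging Manning's equation: n = (1/Q) A R^(2/3) S^(1/2) = (1/0.15) × 0.3257 × 0.2075^(2/3) × √0.00034 = 0.014.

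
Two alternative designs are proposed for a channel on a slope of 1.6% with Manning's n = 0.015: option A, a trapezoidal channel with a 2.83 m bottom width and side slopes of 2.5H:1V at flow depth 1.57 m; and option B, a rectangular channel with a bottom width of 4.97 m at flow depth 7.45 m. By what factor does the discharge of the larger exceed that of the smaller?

Channel A: With bottom width b = 2.83 m and side slope z = 2.5: A = (b + zy)y = (2.83 + 2.5×1.57)×1.57 = 10.61 m²; P = b + 2y√(1+z²) = 2.83 + 2×1.57×2.693 = 11.28 m. Hydraulic radius R = A/P = 10.61/11.28 = 0.9398 m. Q_A = (1/0.015)·10.61·0.9398^(2/3)·√0.016 = 85.81 m³/s.
Channel B: Flow area A = b·y = 4.97 × 7.45 = 37.03 m². Wetted perimeter P = b + 2y = 4.97 + 2×7.45 = 19.87 m. Hydraulic radius R = A/P = 37.03/19.87 = 1.863 m. Q_B = (1/0.015)·37.03·1.863^(2/3)·√0.016 = 472.8 m³/s.
The larger discharge is 472.8 m³/s and the smaller is 85.81 m³/s; the ratio is 5.51.

5.51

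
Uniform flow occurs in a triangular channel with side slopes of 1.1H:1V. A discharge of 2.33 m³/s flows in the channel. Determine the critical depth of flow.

At critical depth, Q² T / (g A³) = 1, i.e. A³/T = Q²/g = 2.33²/9.81 = 0.5534.
Try y = 1.19 m: A³/T = 1.444 — over.
Try y = 0.82 m: A³/T = 0.2243 — short.
Try y = 0.982 m: A³/T = 0.5525 — ≈ 0.5534.

y_c = 0.982 m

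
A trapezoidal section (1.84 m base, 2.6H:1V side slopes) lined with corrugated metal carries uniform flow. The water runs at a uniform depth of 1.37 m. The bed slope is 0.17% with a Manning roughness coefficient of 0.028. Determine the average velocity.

V = 1.25 m/s

With bottom width b = 1.84 m and side slope z = 2.6: A = (b + zy)y = (1.84 + 2.6×1.37)×1.37 = 7.401 m²; P = b + 2y√(1+z²) = 1.84 + 2×1.37×2.786 = 9.473 m.
Hydraulic radius R = A/P = 7.401/9.473 = 0.7813 m.
From Manning's equation, V = (1/n) R^(2/3) S^(1/2) = (1/0.028) × 0.7813^(2/3) × 0.0017^(1/2) = 1.25 m/s.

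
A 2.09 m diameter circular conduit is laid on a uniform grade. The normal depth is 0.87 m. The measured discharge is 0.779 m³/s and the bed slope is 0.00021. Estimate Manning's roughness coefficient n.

For a circular section of diameter D = 2.09 m at depth y = 0.87 m, the central angle is θ = 2 arccos(1 − 2y/D) = 2.805 rad. Then A = (D²/8)(θ − sin θ) = 1.351 m² and P = Dθ/2 = 2.931 m.
Hydraulic radius R = A/P = 1.351/2.931 = 0.461 m.
Rearranging Manning's equation: n = (1/Q) A R^(2/3) S^(1/2) = (1/0.779) × 1.351 × 0.461^(2/3) × √0.00021 = 0.015.

n = 0.015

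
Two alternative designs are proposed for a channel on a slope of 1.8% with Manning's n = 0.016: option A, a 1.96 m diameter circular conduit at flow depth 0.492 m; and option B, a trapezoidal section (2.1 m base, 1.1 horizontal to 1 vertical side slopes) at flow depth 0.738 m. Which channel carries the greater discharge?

Channel A: For a circular section of diameter D = 1.96 m at depth y = 0.492 m, the central angle is θ = 2 arccos(1 − 2y/D) = 2.099 rad. Then A = (D²/8)(θ − sin θ) = 0.5933 m² and P = Dθ/2 = 2.057 m. Hydraulic radius R = A/P = 0.5933/2.057 = 0.2884 m. Q_A = (1/0.016)·0.5933·0.2884^(2/3)·√0.018 = 2.171 m³/s.
Channel B: With bottom width b = 2.1 m and side slope z = 1.1: A = (b + zy)y = (2.1 + 1.1×0.738)×0.738 = 2.149 m²; P = b + 2y√(1+z²) = 2.1 + 2×0.738×1.487 = 4.294 m. Hydraulic radius R = A/P = 2.149/4.294 = 0.5004 m. Q_B = (1/0.016)·2.149·0.5004^(2/3)·√0.018 = 11.36 m³/s.
Q_A = 2.171 m³/s vs Q_B = 11.36 m³/s, so channel B carries more.

channel B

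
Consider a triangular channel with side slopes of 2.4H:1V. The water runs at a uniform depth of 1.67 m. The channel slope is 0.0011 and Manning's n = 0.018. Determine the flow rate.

Q = 10.4 m³/s

For a triangular section with side slope z = 2.4: A = zy² = 2.4×1.67² = 6.693 m²; P = 2y√(1+z²) = 2×1.67×2.6 = 8.684 m.
Hydraulic radius R = A/P = 6.693/8.684 = 0.7708 m.
Manning's equation: Q = (1/n) A R^(2/3) S^(1/2) = (1/0.018) × 6.693 × 0.7708^(2/3) × 0.0011^(1/2) = 10.4 m³/s.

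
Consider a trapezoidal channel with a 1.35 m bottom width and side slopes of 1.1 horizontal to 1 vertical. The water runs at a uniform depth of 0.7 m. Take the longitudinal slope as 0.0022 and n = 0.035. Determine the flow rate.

Q = 1.14 m³/s

With bottom width b = 1.35 m and side slope z = 1.1: A = (b + zy)y = (1.35 + 1.1×0.7)×0.7 = 1.484 m²; P = b + 2y√(1+z²) = 1.35 + 2×0.7×1.487 = 3.431 m.
Hydraulic radius R = A/P = 1.484/3.431 = 0.4325 m.
Manning's equation: Q = (1/n) A R^(2/3) S^(1/2) = (1/0.035) × 1.484 × 0.4325^(2/3) × 0.0022^(1/2) = 1.14 m³/s.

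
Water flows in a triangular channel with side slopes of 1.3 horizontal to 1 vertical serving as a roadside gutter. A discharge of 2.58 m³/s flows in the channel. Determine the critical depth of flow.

y_c = 0.957 m

At critical depth, Q² T / (g A³) = 1, i.e. A³/T = Q²/g = 2.58²/9.81 = 0.6785.
At y = 0.821 m: A³/T = 0.3152 — short.
At y = 1.13 m: A³/T = 1.557 — over.
At y = 0.957 m: A³/T = 0.6783 — close enough.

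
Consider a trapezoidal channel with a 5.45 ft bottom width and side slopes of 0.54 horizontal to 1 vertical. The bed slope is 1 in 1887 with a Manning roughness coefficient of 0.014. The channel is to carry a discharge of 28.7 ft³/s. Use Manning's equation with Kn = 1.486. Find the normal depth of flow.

Manning's equation rearranged: A R^(2/3) = nQ / (1.486·√S) = 0.014 × 28.7 / (1.486 × √0.0005299) = 11.75.
At y = 1.88 ft: A R^(2/3) = 14.1 — over.
At y = 1.15 ft: A R^(2/3) = 6.342 — short.
At y = 1.68 ft: A R^(2/3) = 11.74 — ≈ 11.75.

y_n = 1.68 ft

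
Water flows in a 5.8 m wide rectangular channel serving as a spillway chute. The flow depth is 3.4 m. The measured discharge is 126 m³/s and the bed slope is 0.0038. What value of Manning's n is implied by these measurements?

Flow area A = b·y = 5.8 × 3.4 = 19.72 m². Wetted perimeter P = b + 2y = 5.8 + 2×3.4 = 12.6 m.
Hydraulic radius R = A/P = 19.72/12.6 = 1.565 m.
Rearranging Manning's equation: n = (1/Q) A R^(2/3) S^(1/2) = (1/126) × 19.72 × 1.565^(2/3) × √0.0038 = 0.013.

n = 0.013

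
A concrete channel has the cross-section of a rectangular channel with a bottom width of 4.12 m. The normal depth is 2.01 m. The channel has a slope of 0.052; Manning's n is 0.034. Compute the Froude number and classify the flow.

Flow area A = b·y = 4.12 × 2.01 = 8.281 m². Wetted perimeter P = b + 2y = 4.12 + 2×2.01 = 8.14 m.
Hydraulic radius R = A/P = 8.281/8.14 = 1.017 m.
V = (1/n) R^(2/3) √S = (1/0.034) × 1.017^(2/3) × √0.052 = 6.784 m/s. Hydraulic depth D_h = A/T = 8.281/4.12 = 2.01 m.
Froude number Fr = V/√(g·D_h) = 6.784/√(9.81×2.01) = 1.53, which is greater than 1, so the flow is supercritical.

supercritical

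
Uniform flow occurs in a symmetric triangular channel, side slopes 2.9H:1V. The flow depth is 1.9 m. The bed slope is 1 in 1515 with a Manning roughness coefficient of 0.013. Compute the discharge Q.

For a triangular section with side slope z = 2.9: A = zy² = 2.9×1.9² = 10.47 m²; P = 2y√(1+z²) = 2×1.9×3.068 = 11.66 m.
Hydraulic radius R = A/P = 10.47/11.66 = 0.8981 m.
Manning's equation: Q = (1/n) A R^(2/3) S^(1/2) = (1/0.013) × 10.47 × 0.8981^(2/3) × 0.0006601^(1/2) = 19.3 m³/s.

Q = 19.3 m³/s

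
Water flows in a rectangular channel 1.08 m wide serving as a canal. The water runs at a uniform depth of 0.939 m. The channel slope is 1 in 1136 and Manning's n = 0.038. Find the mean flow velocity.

V = 0.382 m/s

Flow area A = b·y = 1.08 × 0.939 = 1.014 m². Wetted perimeter P = b + 2y = 1.08 + 2×0.939 = 2.958 m.
Hydraulic radius R = A/P = 1.014/2.958 = 0.3428 m.
From Manning's equation, V = (1/n) R^(2/3) S^(1/2) = (1/0.038) × 0.3428^(2/3) × 0.0008803^(1/2) = 0.382 m/s.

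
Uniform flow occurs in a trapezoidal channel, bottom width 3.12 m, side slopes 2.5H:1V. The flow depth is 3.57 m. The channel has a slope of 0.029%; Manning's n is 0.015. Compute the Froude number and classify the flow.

subcritical

With bottom width b = 3.12 m and side slope z = 2.5: A = (b + zy)y = (3.12 + 2.5×3.57)×3.57 = 43 m²; P = b + 2y√(1+z²) = 3.12 + 2×3.57×2.693 = 22.35 m.
Hydraulic radius R = A/P = 43/22.35 = 1.924 m.
V = (1/n) R^(2/3) √S = (1/0.015) × 1.924^(2/3) × √0.00029 = 1.756 m/s. Hydraulic depth D_h = A/T = 43/20.97 = 2.051 m.
Froude number Fr = V/√(g·D_h) = 1.756/√(9.81×2.051) = 0.392, which is less than 1, so the flow is subcritical.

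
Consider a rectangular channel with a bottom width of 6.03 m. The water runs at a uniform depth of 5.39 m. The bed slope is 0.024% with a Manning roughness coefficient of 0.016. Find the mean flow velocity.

Flow area A = b·y = 6.03 × 5.39 = 32.5 m². Wetted perimeter P = b + 2y = 6.03 + 2×5.39 = 16.81 m.
Hydraulic radius R = A/P = 32.5/16.81 = 1.933 m.
From Manning's equation, V = (1/n) R^(2/3) S^(1/2) = (1/0.016) × 1.933^(2/3) × 0.00024^(1/2) = 1.5 m/s.

V = 1.5 m/s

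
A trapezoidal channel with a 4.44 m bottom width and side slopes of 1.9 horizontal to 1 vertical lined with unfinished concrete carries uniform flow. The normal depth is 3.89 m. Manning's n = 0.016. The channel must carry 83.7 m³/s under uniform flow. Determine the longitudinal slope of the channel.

S = 0.0003

With bottom width b = 4.44 m and side slope z = 1.9: A = (b + zy)y = (4.44 + 1.9×3.89)×3.89 = 46.02 m²; P = b + 2y√(1+z²) = 4.44 + 2×3.89×2.147 = 21.14 m.
Hydraulic radius R = A/P = 46.02/21.14 = 2.177 m.
From Manning's equation, S = [nQ / (1 A R^(2/3))]² = [0.016 × 83.7 / (1 × 46.02 × 2.177^(2/3))]² = 0.0003.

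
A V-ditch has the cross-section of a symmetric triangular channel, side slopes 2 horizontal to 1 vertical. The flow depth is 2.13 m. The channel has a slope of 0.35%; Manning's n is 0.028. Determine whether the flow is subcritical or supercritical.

For a triangular section with side slope z = 2: A = zy² = 2×2.13² = 9.074 m²; P = 2y√(1+z²) = 2×2.13×2.236 = 9.526 m.
Hydraulic radius R = A/P = 9.074/9.526 = 0.9526 m.
V = (1/n) R^(2/3) √S = (1/0.028) × 0.9526^(2/3) × √0.0035 = 2.046 m/s. Hydraulic depth D_h = A/T = 9.074/8.52 = 1.065 m.
Froude number Fr = V/√(g·D_h) = 2.046/√(9.81×1.065) = 0.633, which is less than 1, so the flow is subcritical.

subcritical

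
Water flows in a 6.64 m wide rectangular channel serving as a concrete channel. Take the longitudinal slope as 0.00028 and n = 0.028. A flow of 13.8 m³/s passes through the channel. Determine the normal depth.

Manning's equation rearranged: A R^(2/3) = nQ / (1·√S) = 0.028 × 13.8 / (√0.00028) = 23.09.
Try y = 2.24 m: A R^(2/3) = 18.06 — too small.
Try y = 3.33 m: A R^(2/3) = 31.03 — too large.
Try y = 2.68 m: A R^(2/3) = 23.14 — ≈ 23.09.

y_n = 2.68 m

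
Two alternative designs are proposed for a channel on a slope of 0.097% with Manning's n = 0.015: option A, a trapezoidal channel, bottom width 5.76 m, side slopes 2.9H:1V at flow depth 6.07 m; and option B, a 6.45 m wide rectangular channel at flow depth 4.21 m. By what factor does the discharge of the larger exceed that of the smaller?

7.74

Channel A: With bottom width b = 5.76 m and side slope z = 2.9: A = (b + zy)y = (5.76 + 2.9×6.07)×6.07 = 141.8 m²; P = b + 2y√(1+z²) = 5.76 + 2×6.07×3.068 = 43 m. Hydraulic radius R = A/P = 141.8/43 = 3.298 m. Q_A = (1/0.015)·141.8·3.298^(2/3)·√0.00097 = 652.4 m³/s.
Channel B: Flow area A = b·y = 6.45 × 4.21 = 27.15 m². Wetted perimeter P = b + 2y = 6.45 + 2×4.21 = 14.87 m. Hydraulic radius R = A/P = 27.15/14.87 = 1.826 m. Q_B = (1/0.015)·27.15·1.826^(2/3)·√0.00097 = 84.23 m³/s.
The larger discharge is 652.4 m³/s and the smaller is 84.23 m³/s; the ratio is 7.74.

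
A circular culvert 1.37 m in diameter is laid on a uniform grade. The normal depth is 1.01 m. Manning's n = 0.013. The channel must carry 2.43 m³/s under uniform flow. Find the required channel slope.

For a circular section of diameter D = 1.37 m at depth y = 1.01 m, the central angle is θ = 2 arccos(1 − 2y/D) = 4.13 rad. Then A = (D²/8)(θ − sin θ) = 1.165 m² and P = Dθ/2 = 2.829 m.
Hydraulic radius R = A/P = 1.165/2.829 = 0.4118 m.
From Manning's equation, S = [nQ / (1 A R^(2/3))]² = [0.013 × 2.43 / (1 × 1.165 × 0.4118^(2/3))]² = 0.0024.

S = 0.0024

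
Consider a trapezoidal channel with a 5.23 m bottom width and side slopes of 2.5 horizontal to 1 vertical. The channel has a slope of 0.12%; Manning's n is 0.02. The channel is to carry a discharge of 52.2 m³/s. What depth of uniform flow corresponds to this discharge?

y_n = 2.23 m

Manning's equation rearranged: A R^(2/3) = nQ / (1·√S) = 0.02 × 52.2 / (√0.0012) = 30.14.
At y = 2.58 m: A R^(2/3) = 40.81 — high.
At y = 1.88 m: A R^(2/3) = 21.27 — low.
At y = 2.23 m: A R^(2/3) = 30.12 — ≈ 30.14.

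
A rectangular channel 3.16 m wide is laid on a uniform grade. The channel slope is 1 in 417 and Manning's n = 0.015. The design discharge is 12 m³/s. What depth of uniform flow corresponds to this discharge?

y_n = 1.41 m

Manning's equation rearranged: A R^(2/3) = nQ / (1·√S) = 0.015 × 12 / (√0.002398) = 3.676.
Try y = 1.65 m: A R^(2/3) = 4.52 — high.
Try y = 1.41 m: A R^(2/3) = 3.662 — close enough.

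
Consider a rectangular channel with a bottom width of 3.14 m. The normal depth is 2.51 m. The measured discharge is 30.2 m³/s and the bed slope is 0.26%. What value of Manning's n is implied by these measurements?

Flow area A = b·y = 3.14 × 2.51 = 7.881 m². Wetted perimeter P = b + 2y = 3.14 + 2×2.51 = 8.16 m.
Hydraulic radius R = A/P = 7.881/8.16 = 0.9659 m.
Rearranging Manning's equation: n = (1/Q) A R^(2/3) S^(1/2) = (1/30.2) × 7.881 × 0.9659^(2/3) × √0.0026 = 0.013.

n = 0.013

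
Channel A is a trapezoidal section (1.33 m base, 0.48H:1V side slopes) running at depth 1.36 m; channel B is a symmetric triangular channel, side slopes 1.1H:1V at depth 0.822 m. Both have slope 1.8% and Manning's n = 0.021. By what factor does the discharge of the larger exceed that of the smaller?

Channel A: With bottom width b = 1.33 m and side slope z = 0.48: A = (b + zy)y = (1.33 + 0.48×1.36)×1.36 = 2.697 m²; P = b + 2y√(1+z²) = 1.33 + 2×1.36×1.109 = 4.347 m. Hydraulic radius R = A/P = 2.697/4.347 = 0.6203 m. Q_A = (1/0.021)·2.697·0.6203^(2/3)·√0.018 = 12.53 m³/s.
Channel B: For a triangular section with side slope z = 1.1: A = zy² = 1.1×0.822² = 0.7433 m²; P = 2y√(1+z²) = 2×0.822×1.487 = 2.444 m. Hydraulic radius R = A/P = 0.7433/2.444 = 0.3041 m. Q_B = (1/0.021)·0.7433·0.3041^(2/3)·√0.018 = 2.147 m³/s.
The larger discharge is 12.53 m³/s and the smaller is 2.147 m³/s; the ratio is 5.84.

5.84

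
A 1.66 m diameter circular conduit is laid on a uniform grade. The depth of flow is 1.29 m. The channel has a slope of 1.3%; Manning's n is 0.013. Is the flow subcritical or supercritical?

supercritical

For a circular section of diameter D = 1.66 m at depth y = 1.29 m, the central angle is θ = 2 arccos(1 − 2y/D) = 4.316 rad. Then A = (D²/8)(θ − sin θ) = 1.805 m² and P = Dθ/2 = 3.583 m.
Hydraulic radius R = A/P = 1.805/3.583 = 0.5037 m.
V = (1/n) R^(2/3) √S = (1/0.013) × 0.5037^(2/3) × √0.013 = 5.552 m/s. Hydraulic depth D_h = A/T = 1.805/1.382 = 1.306 m.
Froude number Fr = V/√(g·D_h) = 5.552/√(9.81×1.306) = 1.55, which is greater than 1, so the flow is supercritical.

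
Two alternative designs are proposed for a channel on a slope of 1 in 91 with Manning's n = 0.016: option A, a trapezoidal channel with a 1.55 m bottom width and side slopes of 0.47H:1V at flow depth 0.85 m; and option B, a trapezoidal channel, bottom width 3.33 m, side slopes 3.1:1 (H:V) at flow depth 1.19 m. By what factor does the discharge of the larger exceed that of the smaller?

6.78

Channel A: With bottom width b = 1.55 m and side slope z = 0.47: A = (b + zy)y = (1.55 + 0.47×0.85)×0.85 = 1.657 m²; P = b + 2y√(1+z²) = 1.55 + 2×0.85×1.105 = 3.428 m. Hydraulic radius R = A/P = 1.657/3.428 = 0.4833 m. Q_A = (1/0.016)·1.657·0.4833^(2/3)·√0.01099 = 6.687 m³/s.
Channel B: With bottom width b = 3.33 m and side slope z = 3.1: A = (b + zy)y = (3.33 + 3.1×1.19)×1.19 = 8.353 m²; P = b + 2y√(1+z²) = 3.33 + 2×1.19×3.257 = 11.08 m. Hydraulic radius R = A/P = 8.353/11.08 = 0.7537 m. Q_B = (1/0.016)·8.353·0.7537^(2/3)·√0.01099 = 45.32 m³/s.
The larger discharge is 45.32 m³/s and the smaller is 6.687 m³/s; the ratio is 6.78.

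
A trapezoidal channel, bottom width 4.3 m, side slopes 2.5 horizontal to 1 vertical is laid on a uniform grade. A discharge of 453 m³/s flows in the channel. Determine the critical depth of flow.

At critical depth, Q² T / (g A³) = 1, i.e. A³/T = Q²/g = 453²/9.81 = 20920.
Try y = 6.44 m: A³/T = 62120 — high.
Try y = 3.83 m: A³/T = 6400 — low.
Try y = 5.04 m: A³/T = 20950 — matches.

y_c = 5.04 m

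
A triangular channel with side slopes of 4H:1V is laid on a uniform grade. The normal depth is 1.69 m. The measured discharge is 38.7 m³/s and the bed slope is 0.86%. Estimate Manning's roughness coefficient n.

For a triangular section with side slope z = 4: A = zy² = 4×1.69² = 11.42 m²; P = 2y√(1+z²) = 2×1.69×4.123 = 13.94 m.
Hydraulic radius R = A/P = 11.42/13.94 = 0.8198 m.
Rearranging Manning's equation: n = (1/Q) A R^(2/3) S^(1/2) = (1/38.7) × 11.42 × 0.8198^(2/3) × √0.0086 = 0.024.

n = 0.024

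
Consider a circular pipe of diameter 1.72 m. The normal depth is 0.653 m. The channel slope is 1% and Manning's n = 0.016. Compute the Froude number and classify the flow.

For a circular section of diameter D = 1.72 m at depth y = 0.653 m, the central angle is θ = 2 arccos(1 − 2y/D) = 2.655 rad. Then A = (D²/8)(θ − sin θ) = 0.8092 m² and P = Dθ/2 = 2.284 m.
Hydraulic radius R = A/P = 0.8092/2.284 = 0.3543 m.
V = (1/n) R^(2/3) √S = (1/0.016) × 0.3543^(2/3) × √0.01 = 3.13 m/s. Hydraulic depth D_h = A/T = 0.8092/1.669 = 0.4847 m.
Froude number Fr = V/√(g·D_h) = 3.13/√(9.81×0.4847) = 1.44, which is greater than 1, so the flow is supercritical.

supercritical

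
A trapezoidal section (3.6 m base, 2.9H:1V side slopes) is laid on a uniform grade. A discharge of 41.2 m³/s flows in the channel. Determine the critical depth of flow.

At critical depth, Q² T / (g A³) = 1, i.e. A³/T = Q²/g = 41.2²/9.81 = 173.
Trying y = 1.16 m: A³/T = 51.04 — short.
Trying y = 1.59 m: A³/T = 173.5 — close enough.

y_c = 1.59 m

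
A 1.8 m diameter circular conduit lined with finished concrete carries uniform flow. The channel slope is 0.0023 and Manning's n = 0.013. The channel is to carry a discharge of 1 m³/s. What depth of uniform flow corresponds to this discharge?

Manning's equation rearranged: A R^(2/3) = nQ / (1·√S) = 0.013 × 1 / (√0.0023) = 0.2711.
At y = 0.597 m: A R^(2/3) = 0.3548 — high.
At y = 0.519 m: A R^(2/3) = 0.2709 — close enough.

y_n = 0.519 m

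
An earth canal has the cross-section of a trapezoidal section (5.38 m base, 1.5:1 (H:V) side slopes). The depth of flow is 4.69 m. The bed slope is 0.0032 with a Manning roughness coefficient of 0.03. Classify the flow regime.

With bottom width b = 5.38 m and side slope z = 1.5: A = (b + zy)y = (5.38 + 1.5×4.69)×4.69 = 58.23 m²; P = b + 2y√(1+z²) = 5.38 + 2×4.69×1.803 = 22.29 m.
Hydraulic radius R = A/P = 58.23/22.29 = 2.612 m.
V = (1/n) R^(2/3) √S = (1/0.03) × 2.612^(2/3) × √0.0032 = 3.577 m/s. Hydraulic depth D_h = A/T = 58.23/19.45 = 2.994 m.
Froude number Fr = V/√(g·D_h) = 3.577/√(9.81×2.994) = 0.66, which is less than 1, so the flow is subcritical.

subcritical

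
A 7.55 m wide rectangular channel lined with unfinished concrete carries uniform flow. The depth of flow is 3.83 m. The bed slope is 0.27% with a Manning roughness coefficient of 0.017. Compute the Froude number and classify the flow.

subcritical

Flow area A = b·y = 7.55 × 3.83 = 28.92 m². Wetted perimeter P = b + 2y = 7.55 + 2×3.83 = 15.21 m.
Hydraulic radius R = A/P = 28.92/15.21 = 1.901 m.
V = (1/n) R^(2/3) √S = (1/0.017) × 1.901^(2/3) × √0.0027 = 4.691 m/s. Hydraulic depth D_h = A/T = 28.92/7.55 = 3.83 m.
Froude number Fr = V/√(g·D_h) = 4.691/√(9.81×3.83) = 0.765, which is less than 1, so the flow is subcritical.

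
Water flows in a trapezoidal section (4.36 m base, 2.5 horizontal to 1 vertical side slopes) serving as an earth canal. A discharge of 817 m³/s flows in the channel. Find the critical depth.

At critical depth, Q² T / (g A³) = 1, i.e. A³/T = Q²/g = 817²/9.81 = 68040.
Try y = 4.89 m: A³/T = 18520 — short.
Try y = 7.49 m: A³/T = 123600 — over.
Try y = 6.56 m: A³/T = 67970 — close enough.

y_c = 6.56 m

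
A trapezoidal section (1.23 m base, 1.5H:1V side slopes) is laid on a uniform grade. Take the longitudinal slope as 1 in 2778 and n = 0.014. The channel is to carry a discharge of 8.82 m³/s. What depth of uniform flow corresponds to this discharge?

Manning's equation rearranged: A R^(2/3) = nQ / (1·√S) = 0.014 × 8.82 / (√0.00036) = 6.508.
Try y = 2 m: A R^(2/3) = 8.473 — too large.
Try y = 1.3 m: A R^(2/3) = 3.255 — too small.
Try y = 1.78 m: A R^(2/3) = 6.508 — close enough.

y_n = 1.78 m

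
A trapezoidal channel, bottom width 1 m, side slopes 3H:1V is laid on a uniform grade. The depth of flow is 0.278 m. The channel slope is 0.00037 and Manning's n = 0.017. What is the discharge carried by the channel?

Q = 0.187 m³/s

With bottom width b = 1 m and side slope z = 3: A = (b + zy)y = (1 + 3×0.278)×0.278 = 0.5099 m²; P = b + 2y√(1+z²) = 1 + 2×0.278×3.162 = 2.758 m.
Hydraulic radius R = A/P = 0.5099/2.758 = 0.1848 m.
Manning's equation: Q = (1/n) A R^(2/3) S^(1/2) = (1/0.017) × 0.5099 × 0.1848^(2/3) × 0.00037^(1/2) = 0.187 m³/s.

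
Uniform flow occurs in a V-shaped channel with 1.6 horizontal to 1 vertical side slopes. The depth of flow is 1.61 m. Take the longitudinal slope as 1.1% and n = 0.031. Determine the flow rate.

Q = 10.9 m³/s

For a triangular section with side slope z = 1.6: A = zy² = 1.6×1.61² = 4.147 m²; P = 2y√(1+z²) = 2×1.61×1.887 = 6.075 m.
Hydraulic radius R = A/P = 4.147/6.075 = 0.6826 m.
Manning's equation: Q = (1/n) A R^(2/3) S^(1/2) = (1/0.031) × 4.147 × 0.6826^(2/3) × 0.011^(1/2) = 10.9 m³/s.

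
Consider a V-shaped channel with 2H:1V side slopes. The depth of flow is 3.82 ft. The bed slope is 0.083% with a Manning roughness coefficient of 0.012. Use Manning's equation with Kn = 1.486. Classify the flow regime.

For a triangular section with side slope z = 2: A = zy² = 2×3.82² = 29.18 ft²; P = 2y√(1+z²) = 2×3.82×2.236 = 17.08 ft.
Hydraulic radius R = A/P = 29.18/17.08 = 1.708 ft.
V = (1.486/n) R^(2/3) √S = (1.486/0.012) × 1.708^(2/3) × √0.00083 = 5.098 ft/s. Hydraulic depth D_h = A/T = 29.18/15.28 = 1.91 ft.
Froude number Fr = V/√(g·D_h) = 5.098/√(32.2×1.91) = 0.65, which is less than 1, so the flow is subcritical.

subcritical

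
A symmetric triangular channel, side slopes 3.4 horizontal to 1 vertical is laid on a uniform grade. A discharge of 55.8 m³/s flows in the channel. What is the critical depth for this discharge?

At critical depth, Q² T / (g A³) = 1, i.e. A³/T = Q²/g = 55.8²/9.81 = 317.4.
Try y = 2.66 m: A³/T = 769.7 — high.
Try y = 1.72 m: A³/T = 87.01 — low.
Try y = 2.23 m: A³/T = 318.8 — ≈ 317.4.

y_c = 2.23 m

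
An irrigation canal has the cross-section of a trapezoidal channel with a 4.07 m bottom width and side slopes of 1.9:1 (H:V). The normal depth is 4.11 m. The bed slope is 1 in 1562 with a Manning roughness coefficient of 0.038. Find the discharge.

With bottom width b = 4.07 m and side slope z = 1.9: A = (b + zy)y = (4.07 + 1.9×4.11)×4.11 = 48.82 m²; P = b + 2y√(1+z²) = 4.07 + 2×4.11×2.147 = 21.72 m.
Hydraulic radius R = A/P = 48.82/21.72 = 2.248 m.
Manning's equation: Q = (1/n) A R^(2/3) S^(1/2) = (1/0.038) × 48.82 × 2.248^(2/3) × 0.0006402^(1/2) = 55.8 m³/s.

Q = 55.8 m³/s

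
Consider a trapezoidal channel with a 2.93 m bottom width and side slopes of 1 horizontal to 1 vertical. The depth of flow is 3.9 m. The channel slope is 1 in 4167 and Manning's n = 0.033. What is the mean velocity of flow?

With bottom width b = 2.93 m and side slope z = 1: A = (b + zy)y = (2.93 + 1×3.9)×3.9 = 26.64 m²; P = b + 2y√(1+z²) = 2.93 + 2×3.9×1.414 = 13.96 m.
Hydraulic radius R = A/P = 26.64/13.96 = 1.908 m.
From Manning's equation, V = (1/n) R^(2/3) S^(1/2) = (1/0.033) × 1.908^(2/3) × 0.00024^(1/2) = 0.722 m/s.

V = 0.722 m/s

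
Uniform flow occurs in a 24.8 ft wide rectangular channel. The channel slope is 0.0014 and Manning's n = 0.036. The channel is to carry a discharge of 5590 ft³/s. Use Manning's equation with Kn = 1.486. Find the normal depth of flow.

Manning's equation rearranged: A R^(2/3) = nQ / (1.486·√S) = 0.036 × 5590 / (1.486 × √0.0014) = 3619.
At y = 37.8 ft: A R^(2/3) = 4157 — over.
At y = 24.5 ft: A R^(2/3) = 2477 — short.
At y = 33.6 ft: A R^(2/3) = 3621 — close enough.

y_n = 33.6 ft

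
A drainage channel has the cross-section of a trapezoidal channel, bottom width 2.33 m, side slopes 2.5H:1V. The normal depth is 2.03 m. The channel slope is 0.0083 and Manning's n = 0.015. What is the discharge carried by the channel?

Q = 99.3 m³/s

With bottom width b = 2.33 m and side slope z = 2.5: A = (b + zy)y = (2.33 + 2.5×2.03)×2.03 = 15.03 m²; P = b + 2y√(1+z²) = 2.33 + 2×2.03×2.693 = 13.26 m.
Hydraulic radius R = A/P = 15.03/13.26 = 1.133 m.
Manning's equation: Q = (1/n) A R^(2/3) S^(1/2) = (1/0.015) × 15.03 × 1.133^(2/3) × 0.0083^(1/2) = 99.3 m³/s.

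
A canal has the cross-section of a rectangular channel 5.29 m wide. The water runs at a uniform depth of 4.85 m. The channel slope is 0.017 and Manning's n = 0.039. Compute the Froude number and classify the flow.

subcritical

Flow area A = b·y = 5.29 × 4.85 = 25.66 m². Wetted perimeter P = b + 2y = 5.29 + 2×4.85 = 14.99 m.
Hydraulic radius R = A/P = 25.66/14.99 = 1.712 m.
V = (1/n) R^(2/3) √S = (1/0.039) × 1.712^(2/3) × √0.017 = 4.784 m/s. Hydraulic depth D_h = A/T = 25.66/5.29 = 4.85 m.
Froude number Fr = V/√(g·D_h) = 4.784/√(9.81×4.85) = 0.694, which is less than 1, so the flow is subcritical.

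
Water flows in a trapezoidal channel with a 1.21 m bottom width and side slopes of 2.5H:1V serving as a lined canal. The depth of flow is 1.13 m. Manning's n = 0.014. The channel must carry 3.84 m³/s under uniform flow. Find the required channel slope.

With bottom width b = 1.21 m and side slope z = 2.5: A = (b + zy)y = (1.21 + 2.5×1.13)×1.13 = 4.56 m²; P = b + 2y√(1+z²) = 1.21 + 2×1.13×2.693 = 7.295 m.
Hydraulic radius R = A/P = 4.56/7.295 = 0.625 m.
From Manning's equation, S = [nQ / (1 A R^(2/3))]² = [0.014 × 3.84 / (1 × 4.56 × 0.625^(2/3))]² = 0.00026.

S = 0.00026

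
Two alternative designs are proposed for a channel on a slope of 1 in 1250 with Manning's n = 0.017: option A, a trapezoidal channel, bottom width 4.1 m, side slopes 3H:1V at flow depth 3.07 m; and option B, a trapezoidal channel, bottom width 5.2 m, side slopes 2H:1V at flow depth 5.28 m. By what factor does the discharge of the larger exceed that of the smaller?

2.86

Channel A: With bottom width b = 4.1 m and side slope z = 3: A = (b + zy)y = (4.1 + 3×3.07)×3.07 = 40.86 m²; P = b + 2y√(1+z²) = 4.1 + 2×3.07×3.162 = 23.52 m. Hydraulic radius R = A/P = 40.86/23.52 = 1.738 m. Q_A = (1/0.017)·40.86·1.738^(2/3)·√0.0008 = 98.26 m³/s.
Channel B: With bottom width b = 5.2 m and side slope z = 2: A = (b + zy)y = (5.2 + 2×5.28)×5.28 = 83.21 m²; P = b + 2y√(1+z²) = 5.2 + 2×5.28×2.236 = 28.81 m. Hydraulic radius R = A/P = 83.21/28.81 = 2.888 m. Q_B = (1/0.017)·83.21·2.888^(2/3)·√0.0008 = 280.8 m³/s.
The larger discharge is 280.8 m³/s and the smaller is 98.26 m³/s; the ratio is 2.86.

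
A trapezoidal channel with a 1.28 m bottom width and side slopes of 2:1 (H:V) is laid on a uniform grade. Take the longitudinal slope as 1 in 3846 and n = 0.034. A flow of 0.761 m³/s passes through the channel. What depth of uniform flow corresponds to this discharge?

y_n = 0.853 m

Manning's equation rearranged: A R^(2/3) = nQ / (1·√S) = 0.034 × 0.761 / (√0.00026) = 1.605.
At y = 0.666 m: A R^(2/3) = 0.9577 — low.
At y = 0.989 m: A R^(2/3) = 2.202 — high.
At y = 0.853 m: A R^(2/3) = 1.604 — ≈ 1.605.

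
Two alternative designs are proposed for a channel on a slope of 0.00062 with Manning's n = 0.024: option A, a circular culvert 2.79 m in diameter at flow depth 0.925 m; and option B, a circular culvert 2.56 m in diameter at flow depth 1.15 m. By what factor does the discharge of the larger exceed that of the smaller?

1.39

Channel A: For a circular section of diameter D = 2.79 m at depth y = 0.925 m, the central angle is θ = 2 arccos(1 − 2y/D) = 2.454 rad. Then A = (D²/8)(θ − sin θ) = 1.771 m² and P = Dθ/2 = 3.424 m. Hydraulic radius R = A/P = 1.771/3.424 = 0.5172 m. Q_A = (1/0.024)·1.771·0.5172^(2/3)·√0.00062 = 1.184 m³/s.
Channel B: For a circular section of diameter D = 2.56 m at depth y = 1.15 m, the central angle is θ = 2 arccos(1 − 2y/D) = 2.938 rad. Then A = (D²/8)(θ − sin θ) = 2.241 m² and P = Dθ/2 = 3.761 m. Hydraulic radius R = A/P = 2.241/3.761 = 0.596 m. Q_B = (1/0.024)·2.241·0.596^(2/3)·√0.00062 = 1.647 m³/s.
The larger discharge is 1.647 m³/s and the smaller is 1.184 m³/s; the ratio is 1.39.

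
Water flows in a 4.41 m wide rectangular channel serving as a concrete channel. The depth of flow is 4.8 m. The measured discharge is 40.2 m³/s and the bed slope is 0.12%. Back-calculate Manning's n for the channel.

n = 0.024

Flow area A = b·y = 4.41 × 4.8 = 21.17 m². Wetted perimeter P = b + 2y = 4.41 + 2×4.8 = 14.01 m.
Hydraulic radius R = A/P = 21.17/14.01 = 1.511 m.
Rearranging Manning's equation: n = (1/Q) A R^(2/3) S^(1/2) = (1/40.2) × 21.17 × 1.511^(2/3) × √0.0012 = 0.024.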